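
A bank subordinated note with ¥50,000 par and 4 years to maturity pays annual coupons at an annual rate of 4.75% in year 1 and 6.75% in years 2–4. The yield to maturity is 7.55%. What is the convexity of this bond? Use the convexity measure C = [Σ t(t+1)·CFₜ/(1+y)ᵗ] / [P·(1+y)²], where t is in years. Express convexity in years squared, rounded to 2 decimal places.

15.44

With y = 0.0755:
  t   CF        PV=CF/(1+0.0755)^t    t·PV        t(t+1)·PV
  1     2,375.00     2,208.2752     2,208.2752       4,416.5504
  2     3,375.00     2,917.7827     5,835.5654      17,506.6963
  3     3,375.00     2,712.9546     8,138.8639      32,555.4557
  4    53,375.00    39,892.9570   159,571.8281     797,859.1405
  Σ                 47,731.9696   175,754.5327     852,337.8430
P = 47,731.9696.
Convexity = Σ t(t+1)·PV / [P·(1+y)²] = 852,337.8430 / (47,731.9696 × 1.156700) = 15.43766.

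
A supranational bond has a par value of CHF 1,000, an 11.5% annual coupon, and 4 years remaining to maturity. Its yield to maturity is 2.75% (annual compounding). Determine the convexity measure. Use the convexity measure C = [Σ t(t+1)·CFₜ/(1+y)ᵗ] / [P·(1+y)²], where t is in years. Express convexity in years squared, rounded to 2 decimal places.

With y = 0.0275:
  t   CF        PV=CF/(1+0.0275)^t    t·PV        t(t+1)·PV
  1       115.00       111.9221       111.9221         223.8443
  2       115.00       108.9267       217.8533         653.5599
  3       115.00       106.0113       318.0340       1,272.1362
  4     1,115.00     1,000.3398     4,001.3592      20,006.7959
  Σ                  1,327.1999     4,649.1687      22,156.3362
P = 1,327.1999.
Convexity = Σ t(t+1)·PV / [P·(1+y)²] = 22,156.3362 / (1,327.1999 × 1.055756) = 15.81241.

15.81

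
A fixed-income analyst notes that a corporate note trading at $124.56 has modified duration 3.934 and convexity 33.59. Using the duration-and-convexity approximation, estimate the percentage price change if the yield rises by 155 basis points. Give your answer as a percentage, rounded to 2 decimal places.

Duration effect: -D_mod·Δy = -3.934 × (+0.0155) = -0.060977
Convexity effect: ½·C·(Δy)² = 0.5 × 33.59 × (0.0155)² = +0.00403499875
ΔP/P ≈ -0.060977 + 0.00403499875 = -0.05694200125
= -5.694200125%.

-5.69%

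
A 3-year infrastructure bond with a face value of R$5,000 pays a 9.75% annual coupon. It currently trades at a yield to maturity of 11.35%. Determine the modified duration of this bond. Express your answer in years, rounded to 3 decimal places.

2.457 years

Periodic yield y = 0.1135. First find Macaulay duration:
  t   CF        PV=CF/(1+0.1135)^t    t·PV
  1       487.50       437.8087       437.8087
  2       487.50       393.1825       786.3650
  3     5,487.50     3,974.6956    11,924.0867
  Σ                  4,805.6868    13,148.2604
P = 4,805.6868; Macaulay duration = 13,148.2604 / 4,805.6868 = 2.73598 years.
Modified duration = D_Mac / (1 + y) = 2.73598 / 1.1135 = 2.45710 years.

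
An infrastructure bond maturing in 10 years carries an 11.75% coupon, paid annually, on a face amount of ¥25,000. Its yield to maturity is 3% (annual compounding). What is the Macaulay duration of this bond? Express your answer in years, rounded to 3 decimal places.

Periodic yield y = 0.03. Discount each cash flow and weight by its year:
  t   CF        PV=CF/(1+0.03)^t    t·PV
  1     2,937.50     2,851.9417     2,851.9417
  2     2,937.50     2,768.8755     5,537.7510
  3     2,937.50     2,688.2286     8,064.6859
  4     2,937.50     2,609.9307    10,439.7228
  5     2,937.50     2,533.9133    12,669.5665
  6     2,937.50     2,460.1100    14,760.6600
  7     2,937.50     2,388.4563    16,719.1942
  8     2,937.50     2,318.8896    18,551.1170
  9     2,937.50     2,251.3492    20,262.1424
  10   27,937.50    20,788.1237   207,881.2375
  Σ                 43,659.8187   317,738.0190
Price P = Σ PV = 43,659.8187.
Macaulay duration = Σ(t·PV) / P = 317,738.0190 / 43,659.8187 = 7.27758 years.

7.278 years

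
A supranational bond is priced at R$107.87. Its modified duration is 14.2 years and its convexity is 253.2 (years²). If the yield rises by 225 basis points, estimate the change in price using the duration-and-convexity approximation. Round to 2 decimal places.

Duration effect: -D_mod·Δy = -14.2 × (+0.0225) = -0.319500
Convexity effect: ½·C·(Δy)² = 0.5 × 253.2 × (0.0225)² = +0.06409125
ΔP/P ≈ -0.319500 + 0.06409125 = -0.25540875
ΔP ≈ 107.87 × (-0.25540875) = -27.5509418625.

-R$27.55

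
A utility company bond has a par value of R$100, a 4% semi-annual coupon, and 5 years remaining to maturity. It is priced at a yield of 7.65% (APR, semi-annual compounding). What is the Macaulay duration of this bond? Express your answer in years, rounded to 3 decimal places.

4.537 years

Periodic yield y = 0.03825. Discount each cash flow and weight by its period:
  t   CF        PV=CF/(1+0.03825)^t    t·PV
  1         2.00         1.9263         1.9263
  2         2.00         1.8554         3.7107
  3         2.00         1.7870         5.3610
  4         2.00         1.7212         6.8847
  5         2.00         1.6578         8.2888
  6         2.00         1.5967         9.5801
  7         2.00         1.5379        10.7650
  8         2.00         1.4812        11.8496
  9         2.00         1.4266        12.8397
  10      102.00        70.0779       700.7785
  Σ                     85.0678       771.9844
Price P = Σ PV = 85.0678.
Macaulay duration = Σ(t·PV) / P = 771.9844 / 85.0678 = 9.07493 half-year periods.
In years: 9.07493 / 2 = 4.53746 years.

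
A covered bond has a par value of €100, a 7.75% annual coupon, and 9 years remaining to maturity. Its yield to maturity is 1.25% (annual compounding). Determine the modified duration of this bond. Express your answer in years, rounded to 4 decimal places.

Periodic yield y = 0.0125. First find Macaulay duration:
  t   CF        PV=CF/(1+0.0125)^t    t·PV
  1         7.75         7.6543         7.6543
  2         7.75         7.5598        15.1196
  3         7.75         7.4665        22.3995
  4         7.75         7.3743        29.4973
  5         7.75         7.2833        36.4164
  6         7.75         7.1934        43.1601
  7         7.75         7.1045        49.7318
  8         7.75         7.0168        56.1347
  9       107.75        96.3523       867.1705
  Σ                    155.0052     1,127.2842
P = 155.0052; Macaulay duration = 1,127.2842 / 155.0052 = 7.27256 years.
Modified duration = D_Mac / (1 + y) = 7.27256 / 1.0125 = 7.18277 years.

7.1828 years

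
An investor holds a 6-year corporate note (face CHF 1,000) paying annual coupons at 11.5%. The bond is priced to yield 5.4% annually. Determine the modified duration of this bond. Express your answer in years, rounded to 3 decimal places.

Periodic yield y = 0.054. First find Macaulay duration:
  t   CF        PV=CF/(1+0.054)^t    t·PV
  1       115.00       109.1082       109.1082
  2       115.00       103.5182       207.0364
  3       115.00        98.2146       294.6438
  4       115.00        93.1827       372.7309
  5       115.00        88.4087       442.0433
  6     1,115.00       813.2634     4,879.5801
  Σ                  1,305.6957     6,305.1426
P = 1,305.6957; Macaulay duration = 6,305.1426 / 1,305.6957 = 4.82895 years.
Modified duration = D_Mac / (1 + y) = 4.82895 / 1.054 = 4.58155 years.

4.582 years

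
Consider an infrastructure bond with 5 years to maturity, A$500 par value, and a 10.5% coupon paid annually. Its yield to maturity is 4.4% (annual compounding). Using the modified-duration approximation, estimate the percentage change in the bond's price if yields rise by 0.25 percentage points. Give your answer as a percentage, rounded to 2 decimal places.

-1.02%

Periodic yield y = 0.044. Modified duration first:
  t   CF        PV=CF/(1+0.044)^t    t·PV
  1        52.50        50.2874        50.2874
  2        52.50        48.1680        96.3359
  3        52.50        46.1379       138.4137
  4        52.50        44.1934       176.7736
  5       552.50       445.4816     2,227.4081
  Σ                    634.2682     2,689.2186
P = 634.2682; D_Mac = 4.23988 yrs; D_mod = 4.23988/(1+0.044) = 4.06118 yrs.
ΔP/P ≈ -D_mod · Δy = -4.06118 × (+0.0025) = -0.010153 = -1.0153%.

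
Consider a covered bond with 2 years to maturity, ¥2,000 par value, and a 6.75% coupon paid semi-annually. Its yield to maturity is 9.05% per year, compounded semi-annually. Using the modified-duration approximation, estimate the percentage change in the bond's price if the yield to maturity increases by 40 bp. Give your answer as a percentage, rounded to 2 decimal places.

Periodic yield y = 0.04525. Modified duration first:
  t   CF        PV=CF/(1+0.04525)^t    t·PV
  1        67.50        64.5779        64.5779
  2        67.50        61.7822       123.5644
  3        67.50        59.1076       177.3228
  4     2,067.50     1,732.0675     6,928.2700
  Σ                  1,917.5352     7,293.7350
P = 1,917.5352; D_Mac = 3.80370 half-year periods = 1.90185 yrs; D_mod = 1.90185/(1+0.04525) = 1.81952 yrs.
ΔP/P ≈ -D_mod · Δy = -1.81952 × (+0.004) = -0.007278 = -0.7278%.

-0.73%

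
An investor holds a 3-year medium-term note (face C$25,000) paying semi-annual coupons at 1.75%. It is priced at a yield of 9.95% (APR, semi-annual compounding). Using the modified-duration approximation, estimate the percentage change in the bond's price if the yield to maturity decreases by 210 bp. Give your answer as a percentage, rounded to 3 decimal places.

+5.853%

Periodic yield y = 0.04975. Modified duration first:
  t   CF        PV=CF/(1+0.04975)^t    t·PV
  1       218.75       208.3829       208.3829
  2       218.75       198.5072       397.0144
  3       218.75       189.0995       567.2985
  4       218.75       180.1377       720.5507
  5       218.75       171.6005       858.0027
  6    25,218.75    18,845.5257   113,073.1542
  Σ                 19,793.2536   115,824.4034
P = 19,793.2536; D_Mac = 5.85171 half-year periods = 2.92586 yrs; D_mod = 2.92586/(1+0.04975) = 2.78719 yrs.
ΔP/P ≈ -D_mod · Δy = -2.78719 × (-0.021) = +0.058531 = +5.8531%.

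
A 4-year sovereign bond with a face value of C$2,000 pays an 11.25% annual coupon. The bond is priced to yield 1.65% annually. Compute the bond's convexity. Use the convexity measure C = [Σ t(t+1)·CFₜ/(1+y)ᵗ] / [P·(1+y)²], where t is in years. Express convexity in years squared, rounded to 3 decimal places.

16.264

With y = 0.0165:
  t   CF        PV=CF/(1+0.0165)^t    t·PV        t(t+1)·PV
  1       225.00       221.3478       221.3478         442.6955
  2       225.00       217.7548       435.5096       1,306.5288
  3       225.00       214.2202       642.6605       2,570.6421
  4     2,225.00     2,084.0133     8,336.0531      41,680.2657
  Σ                  2,737.3360     9,635.5710      46,000.1322
P = 2,737.3360.
Convexity = Σ t(t+1)·PV / [P·(1+y)²] = 46,000.1322 / (2,737.3360 × 1.033272) = 16.26358.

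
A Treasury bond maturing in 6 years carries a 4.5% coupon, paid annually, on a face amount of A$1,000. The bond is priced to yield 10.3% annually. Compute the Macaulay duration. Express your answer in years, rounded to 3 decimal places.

5.278 years

Periodic yield y = 0.103. Discount each cash flow and weight by its year:
  t   CF        PV=CF/(1+0.103)^t    t·PV
  1        45.00        40.7978        40.7978
  2        45.00        36.9881        73.9761
  3        45.00        33.5340       100.6021
  4        45.00        30.4026       121.6103
  5        45.00        27.5635       137.8177
  6     1,045.00       580.3142     3,481.8853
  Σ                    749.6003     3,956.6894
Price P = Σ PV = 749.6003.
Macaulay duration = Σ(t·PV) / P = 3,956.6894 / 749.6003 = 5.27840 years.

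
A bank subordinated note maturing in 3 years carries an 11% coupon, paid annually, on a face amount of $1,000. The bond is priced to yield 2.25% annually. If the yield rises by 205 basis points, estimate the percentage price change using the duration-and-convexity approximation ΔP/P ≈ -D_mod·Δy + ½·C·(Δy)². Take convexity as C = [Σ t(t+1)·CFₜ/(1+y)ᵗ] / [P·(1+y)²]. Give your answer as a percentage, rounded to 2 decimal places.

-5.29%

With y = 0.0225:
  t   CF        PV=CF/(1+0.0225)^t    t·PV        t(t+1)·PV
  1       110.00       107.5795       107.5795         215.1589
  2       110.00       105.2122       210.4244         631.2731
  3     1,110.00     1,038.3243     3,114.9730      12,459.8919
  Σ                  1,251.1160     3,432.9768      13,306.3240
P = 1,251.1160; D_Mac = 2.74393 yrs; D_mod = 2.68355 yrs; C = 10.17265.
Duration effect: -2.68355 × (+0.0205) = -0.055013
Convexity effect: 0.5 × 10.17265 × (0.0205)² = +0.0021375
ΔP/P ≈ -0.055013 + 0.0021375 = -0.052875 = -5.2875%.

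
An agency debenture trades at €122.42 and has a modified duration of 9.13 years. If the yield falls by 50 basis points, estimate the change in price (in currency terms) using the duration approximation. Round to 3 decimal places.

+€5.588

Duration approximation: ΔP/P ≈ -D_mod · Δy = -9.13 × (-0.005) = +0.045650.
ΔP ≈ 122.42 × (+0.045650) = +5.588473.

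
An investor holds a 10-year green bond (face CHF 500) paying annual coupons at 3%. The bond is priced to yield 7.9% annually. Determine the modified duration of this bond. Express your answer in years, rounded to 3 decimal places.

Periodic yield y = 0.079. First find Macaulay duration:
  t   CF        PV=CF/(1+0.079)^t    t·PV
  1        15.00        13.9018        13.9018
  2        15.00        12.8839        25.7679
  3        15.00        11.9406        35.8219
  4        15.00        11.0664        44.2655
  5        15.00        10.2561        51.2807
  6        15.00         9.5052        57.0314
  7        15.00         8.8093        61.6651
  8        15.00         8.1643        65.3145
  9        15.00         7.5666        68.0990
  10      515.00       240.7647     2,407.6468
  Σ                    334.8589     2,830.7945
P = 334.8589; Macaulay duration = 2,830.7945 / 334.8589 = 8.45369 years.
Modified duration = D_Mac / (1 + y) = 8.45369 / 1.079 = 7.83475 years.

7.835 years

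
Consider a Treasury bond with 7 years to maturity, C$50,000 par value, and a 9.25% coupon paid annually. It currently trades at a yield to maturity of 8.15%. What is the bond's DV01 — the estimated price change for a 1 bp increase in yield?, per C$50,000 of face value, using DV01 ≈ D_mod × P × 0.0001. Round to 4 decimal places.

C$26.8704

Periodic yield y = 0.0815.
  t   CF        PV=CF/(1+0.0815)^t    t·PV
  1     4,625.00     4,276.4679     4,276.4679
  2     4,625.00     3,954.2005     7,908.4011
  3     4,625.00     3,656.2187    10,968.6561
  4     4,625.00     3,380.6923    13,522.7691
  5     4,625.00     3,125.9291    15,629.6453
  6     4,625.00     2,890.3644    17,342.1862
  7    54,625.00    31,564.9993   220,954.9949
  Σ                 52,848.8721   290,603.1205
P = 52,848.8721; D_Mac = 5.49876 yrs; D_mod = 5.08438 yrs.
DV01 ≈ 5.08438 × 52,848.8721 × 0.0001 = 26.870376.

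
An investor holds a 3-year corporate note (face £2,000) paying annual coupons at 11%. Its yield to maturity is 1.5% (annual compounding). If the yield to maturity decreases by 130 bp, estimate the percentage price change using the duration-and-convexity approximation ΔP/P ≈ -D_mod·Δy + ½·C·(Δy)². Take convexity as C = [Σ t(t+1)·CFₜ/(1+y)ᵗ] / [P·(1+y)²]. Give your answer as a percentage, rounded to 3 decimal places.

With y = 0.015:
  t   CF        PV=CF/(1+0.015)^t    t·PV        t(t+1)·PV
  1       220.00       216.7488       216.7488         433.4975
  2       220.00       213.5456       427.0912       1,281.2735
  3     2,220.00     2,123.0237     6,369.0712      25,476.2847
  Σ                  2,553.3181     7,012.9111      27,191.0558
P = 2,553.3181; D_Mac = 2.74659 yrs; D_mod = 2.70600 yrs; C = 10.33687.
Duration effect: -2.70600 × (-0.013) = +0.035178
Convexity effect: 0.5 × 10.33687 × (-0.013)² = +0.0008735
ΔP/P ≈ +0.035178 + 0.0008735 = +0.036051 = +3.6051%.

+3.605%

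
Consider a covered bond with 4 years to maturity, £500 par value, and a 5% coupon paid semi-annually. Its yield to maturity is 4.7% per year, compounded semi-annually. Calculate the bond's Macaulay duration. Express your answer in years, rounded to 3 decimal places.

3.677 years

Periodic yield y = 0.0235. Discount each cash flow and weight by its period:
  t   CF        PV=CF/(1+0.0235)^t    t·PV
  1        12.50        12.2130        12.2130
  2        12.50        11.9326        23.8652
  3        12.50        11.6586        34.9758
  4        12.50        11.3909        45.5637
  5        12.50        11.1294        55.6469
  6        12.50        10.8738        65.2430
  7        12.50        10.6242        74.3692
  8       512.50       425.5897     3,404.7175
  Σ                    505.4122     3,716.5942
Price P = Σ PV = 505.4122.
Macaulay duration = Σ(t·PV) / P = 3,716.5942 / 505.4122 = 7.35359 half-year periods.
In years: 7.35359 / 2 = 3.67680 years.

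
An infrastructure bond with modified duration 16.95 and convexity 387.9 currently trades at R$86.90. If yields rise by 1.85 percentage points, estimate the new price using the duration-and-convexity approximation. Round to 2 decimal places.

R$65.42

Duration effect: -D_mod·Δy = -16.95 × (+0.0185) = -0.313575
Convexity effect: ½·C·(Δy)² = 0.5 × 387.9 × (0.0185)² = +0.0663793875
ΔP/P ≈ -0.313575 + 0.0663793875 = -0.2471956125
New price ≈ 86.90 × (1 - 0.2471956125) = 65.41870127375.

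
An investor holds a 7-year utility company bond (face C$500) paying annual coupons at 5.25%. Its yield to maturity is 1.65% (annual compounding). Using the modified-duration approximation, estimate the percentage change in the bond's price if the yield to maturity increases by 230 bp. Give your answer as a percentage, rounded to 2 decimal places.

Periodic yield y = 0.0165. Modified duration first:
  t   CF        PV=CF/(1+0.0165)^t    t·PV
  1        26.25        25.8239        25.8239
  2        26.25        25.4047        50.8095
  3        26.25        24.9924        74.9771
  4        26.25        24.5867        98.3467
  5        26.25        24.1876       120.9379
  6        26.25        23.7950       142.7698
  7       526.25       469.2891     3,285.0234
  Σ                    618.0793     3,798.6882
P = 618.0793; D_Mac = 6.14596 yrs; D_mod = 6.14596/(1+0.0165) = 6.04619 yrs.
ΔP/P ≈ -D_mod · Δy = -6.04619 × (+0.023) = -0.139062 = -13.9062%.

-13.91%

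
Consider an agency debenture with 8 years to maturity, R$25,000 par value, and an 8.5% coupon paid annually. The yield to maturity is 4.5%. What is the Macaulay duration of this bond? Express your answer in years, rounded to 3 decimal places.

6.345 years

Periodic yield y = 0.045. Discount each cash flow and weight by its year:
  t   CF        PV=CF/(1+0.045)^t    t·PV
  1     2,125.00     2,033.4928     2,033.4928
  2     2,125.00     1,945.9261     3,891.8523
  3     2,125.00     1,862.1303     5,586.3909
  4     2,125.00     1,781.9429     7,127.7714
  5     2,125.00     1,705.2085     8,526.0424
  6     2,125.00     1,631.7784     9,790.6707
  7     2,125.00     1,561.5105    10,930.5733
  8    27,125.00    19,073.8966   152,591.1726
  Σ                 31,595.8861   200,477.9663
Price P = Σ PV = 31,595.8861.
Macaulay duration = Σ(t·PV) / P = 200,477.9663 / 31,595.8861 = 6.34507 years.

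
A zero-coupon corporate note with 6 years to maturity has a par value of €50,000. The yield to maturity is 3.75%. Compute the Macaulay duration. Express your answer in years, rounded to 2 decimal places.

A zero-coupon bond has a single cash flow at maturity, so its Macaulay duration equals its maturity: 6 years.

6.00 years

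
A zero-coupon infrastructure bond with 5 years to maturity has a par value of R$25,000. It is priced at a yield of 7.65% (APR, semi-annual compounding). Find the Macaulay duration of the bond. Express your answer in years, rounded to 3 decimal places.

A zero-coupon bond has a single cash flow at maturity, so its Macaulay duration equals its maturity: 5 years.
(Equivalently: 10 semi-annual periods ÷ 2 = 5 years.)

5.000 years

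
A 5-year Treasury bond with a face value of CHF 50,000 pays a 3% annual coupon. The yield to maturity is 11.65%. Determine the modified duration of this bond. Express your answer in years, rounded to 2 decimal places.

Periodic yield y = 0.1165. First find Macaulay duration:
  t   CF        PV=CF/(1+0.1165)^t    t·PV
  1     1,500.00     1,343.4841     1,343.4841
  2     1,500.00     1,203.2997     2,406.5994
  3     1,500.00     1,077.7427     3,233.2280
  4     1,500.00       965.2868     3,861.1470
  5    51,500.00    29,683.3964   148,416.9821
  Σ                 34,273.2096   159,261.4406
P = 34,273.2096; Macaulay duration = 159,261.4406 / 34,273.2096 = 4.64682 years.
Modified duration = D_Mac / (1 + y) = 4.64682 / 1.1165 = 4.16195 years.

4.16 years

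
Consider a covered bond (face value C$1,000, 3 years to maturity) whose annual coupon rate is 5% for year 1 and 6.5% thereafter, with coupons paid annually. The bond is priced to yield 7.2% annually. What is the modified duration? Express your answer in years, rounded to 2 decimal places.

Periodic yield y = 0.072. First find Macaulay duration:
  t   CF        PV=CF/(1+0.072)^t    t·PV
  1        50.00        46.6418        46.6418
  2        65.00        56.5619       113.1237
  3     1,065.00       864.5005     2,593.5015
  Σ                    967.7042     2,753.2671
P = 967.7042; Macaulay duration = 2,753.2671 / 967.7042 = 2.84515 years.
Modified duration = D_Mac / (1 + y) = 2.84515 / 1.072 = 2.65406 years.

2.65 years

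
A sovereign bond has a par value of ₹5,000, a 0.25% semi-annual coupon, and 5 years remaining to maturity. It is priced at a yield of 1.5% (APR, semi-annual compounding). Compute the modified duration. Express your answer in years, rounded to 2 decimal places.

Periodic yield y = 0.0075. First find Macaulay duration:
  t   CF        PV=CF/(1+0.0075)^t    t·PV
  1         6.25         6.2035         6.2035
  2         6.25         6.1573        12.3146
  3         6.25         6.1115        18.3344
  4         6.25         6.0660        24.2639
  5         6.25         6.0208        30.1040
  6         6.25         5.9760        35.8559
  7         6.25         5.9315        41.5205
  8         6.25         5.8873        47.0988
  9         6.25         5.8435        52.5917
  10    5,006.25     4,645.8158    46,458.1579
  Σ                  4,700.0131    46,726.4451
P = 4,700.0131; Macaulay duration = 46,726.4451 / 4,700.0131 = 9.94177 half-year periods = 4.97088 years.
Modified duration = D_Mac / (1 + y) = 4.97088 / 1.0075 = 4.93388 years.

4.93 years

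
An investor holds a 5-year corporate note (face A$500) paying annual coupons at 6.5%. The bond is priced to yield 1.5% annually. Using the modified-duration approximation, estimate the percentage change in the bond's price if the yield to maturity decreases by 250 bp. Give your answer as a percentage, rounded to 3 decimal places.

+11.061%

Periodic yield y = 0.015. Modified duration first:
  t   CF        PV=CF/(1+0.015)^t    t·PV
  1        32.50        32.0197        32.0197
  2        32.50        31.5465        63.0930
  3        32.50        31.0803        93.2409
  4        32.50        30.6210       122.4839
  5       532.50       494.2986     2,471.4931
  Σ                    619.5661     2,782.3307
P = 619.5661; D_Mac = 4.49077 yrs; D_mod = 4.49077/(1+0.015) = 4.42441 yrs.
ΔP/P ≈ -D_mod · Δy = -4.42441 × (-0.025) = +0.110610 = +11.0610%.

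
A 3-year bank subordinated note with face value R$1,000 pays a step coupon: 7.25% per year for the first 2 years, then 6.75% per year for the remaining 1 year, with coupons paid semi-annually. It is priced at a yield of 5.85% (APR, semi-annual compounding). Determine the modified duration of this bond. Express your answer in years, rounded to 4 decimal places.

Periodic yield y = 0.02925. First find Macaulay duration:
  t   CF        PV=CF/(1+0.02925)^t    t·PV
  1        36.25        35.2198        35.2198
  2        36.25        34.2189        68.4378
  3        36.25        33.2465        99.7394
  4        36.25        32.3016       129.2065
  5        33.75        29.2193       146.0964
  6     1,033.75       869.5414     5,217.2485
  Σ                  1,033.7475     5,695.9484
P = 1,033.7475; Macaulay duration = 5,695.9484 / 1,033.7475 = 5.51000 half-year periods = 2.75500 years.
Modified duration = D_Mac / (1 + y) = 2.75500 / 1.02925 = 2.67671 years.

2.6767 years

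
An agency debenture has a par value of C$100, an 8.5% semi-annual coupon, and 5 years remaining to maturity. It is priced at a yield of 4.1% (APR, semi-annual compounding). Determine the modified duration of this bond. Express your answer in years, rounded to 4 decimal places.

4.1722 years

Periodic yield y = 0.0205. First find Macaulay duration:
  t   CF        PV=CF/(1+0.0205)^t    t·PV
  1         4.25         4.1646         4.1646
  2         4.25         4.0810         8.1619
  3         4.25         3.9990        11.9970
  4         4.25         3.9187        15.6746
  5         4.25         3.8399        19.1997
  6         4.25         3.7628        22.5768
  7         4.25         3.6872        25.8105
  8         4.25         3.6131        28.9051
  9         4.25         3.5406        31.8650
  10      104.25        85.1032       851.0322
  Σ                    119.7101     1,019.3874
P = 119.7101; Macaulay duration = 1,019.3874 / 119.7101 = 8.51547 half-year periods = 4.25773 years.
Modified duration = D_Mac / (1 + y) = 4.25773 / 1.0205 = 4.17220 years.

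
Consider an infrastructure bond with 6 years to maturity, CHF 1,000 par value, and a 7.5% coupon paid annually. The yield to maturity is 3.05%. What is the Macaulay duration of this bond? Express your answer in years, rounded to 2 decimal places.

5.15 years

Periodic yield y = 0.0305. Discount each cash flow and weight by its year:
  t   CF        PV=CF/(1+0.0305)^t    t·PV
  1        75.00        72.7802        72.7802
  2        75.00        70.6261       141.2522
  3        75.00        68.5358       205.6073
  4        75.00        66.5073       266.0292
  5        75.00        64.5389       322.6943
  6     1,075.00       897.6778     5,386.0668
  Σ                  1,240.6660     6,394.4300
Price P = Σ PV = 1,240.6660.
Macaulay duration = Σ(t·PV) / P = 6,394.4300 / 1,240.6660 = 5.15403 years.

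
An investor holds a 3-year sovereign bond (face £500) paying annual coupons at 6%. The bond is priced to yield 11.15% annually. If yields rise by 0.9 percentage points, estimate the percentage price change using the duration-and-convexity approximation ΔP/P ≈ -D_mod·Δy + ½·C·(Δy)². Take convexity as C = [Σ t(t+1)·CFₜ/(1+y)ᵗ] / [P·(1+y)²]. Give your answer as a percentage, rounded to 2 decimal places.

-2.25%

With y = 0.1115:
  t   CF        PV=CF/(1+0.1115)^t    t·PV        t(t+1)·PV
  1        30.00        26.9906        26.9906          53.9811
  2        30.00        24.2830        48.5660         145.6980
  3       530.00       385.9646     1,157.8938       4,631.5751
  Σ                    437.2381     1,233.4503       4,831.2542
P = 437.2381; D_Mac = 2.82100 yrs; D_mod = 2.53801 yrs; C = 8.94382.
Duration effect: -2.53801 × (+0.009) = -0.022842
Convexity effect: 0.5 × 8.94382 × (0.009)² = +0.0003622
ΔP/P ≈ -0.022842 + 0.0003622 = -0.022480 = -2.2480%.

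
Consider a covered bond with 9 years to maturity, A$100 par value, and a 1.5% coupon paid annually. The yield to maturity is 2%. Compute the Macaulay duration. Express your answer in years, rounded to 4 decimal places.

8.4726 years

Periodic yield y = 0.02. Discount each cash flow and weight by its year:
  t   CF        PV=CF/(1+0.02)^t    t·PV
  1         1.50         1.4706         1.4706
  2         1.50         1.4418         2.8835
  3         1.50         1.4135         4.2405
  4         1.50         1.3858         5.5431
  5         1.50         1.3586         6.7930
  6         1.50         1.3320         7.9917
  7         1.50         1.3058         9.1409
  8         1.50         1.2802        10.2419
  9       101.50        84.9307       764.3759
  Σ                     95.9189       812.6810
Price P = Σ PV = 95.9189.
Macaulay duration = Σ(t·PV) / P = 812.6810 / 95.9189 = 8.47259 years.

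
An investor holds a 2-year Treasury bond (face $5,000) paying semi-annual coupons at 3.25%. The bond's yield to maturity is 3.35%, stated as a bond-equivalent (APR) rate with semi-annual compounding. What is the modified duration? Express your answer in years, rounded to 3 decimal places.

Periodic yield y = 0.01675. First find Macaulay duration:
  t   CF        PV=CF/(1+0.01675)^t    t·PV
  1        81.25        79.9115        79.9115
  2        81.25        78.5950       157.1900
  3        81.25        77.3002       231.9007
  4     5,081.25     4,754.5984    19,018.3935
  Σ                  4,990.4051    19,487.3958
P = 4,990.4051; Macaulay duration = 19,487.3958 / 4,990.4051 = 3.90497 half-year periods = 1.95249 years.
Modified duration = D_Mac / (1 + y) = 1.95249 / 1.01675 = 1.92032 years.

1.920 years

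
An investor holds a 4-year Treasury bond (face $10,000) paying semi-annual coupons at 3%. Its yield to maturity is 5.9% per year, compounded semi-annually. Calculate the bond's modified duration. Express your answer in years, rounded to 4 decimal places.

3.6769 years

Periodic yield y = 0.0295. First find Macaulay duration:
  t   CF        PV=CF/(1+0.0295)^t    t·PV
  1       150.00       145.7018       145.7018
  2       150.00       141.5268       283.0535
  3       150.00       137.4714       412.4141
  4       150.00       133.5322       534.1286
  5       150.00       129.7058       648.5292
  6       150.00       125.9892       755.9349
  7       150.00       122.3790       856.6528
  8    10,150.00     8,043.6883    64,349.5066
  Σ                  8,979.9943    67,985.9215
P = 8,979.9943; Macaulay duration = 67,985.9215 / 8,979.9943 = 7.57082 half-year periods = 3.78541 years.
Modified duration = D_Mac / (1 + y) = 3.78541 / 1.0295 = 3.67694 years.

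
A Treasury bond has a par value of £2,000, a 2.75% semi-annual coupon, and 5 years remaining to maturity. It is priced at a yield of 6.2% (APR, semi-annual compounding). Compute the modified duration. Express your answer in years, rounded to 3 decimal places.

Periodic yield y = 0.031. First find Macaulay duration:
  t   CF        PV=CF/(1+0.031)^t    t·PV
  1        27.50        26.6731        26.6731
  2        27.50        25.8711        51.7423
  3        27.50        25.0932        75.2797
  4        27.50        24.3387        97.3549
  5        27.50        23.6069       118.0346
  6        27.50        22.8971       137.3827
  7        27.50        22.2086       155.4605
  8        27.50        21.5409       172.3270
  9        27.50        20.8932       188.0387
  10    2,027.50     1,494.0812    14,940.8123
  Σ                  1,707.2042    15,963.1058
P = 1,707.2042; Macaulay duration = 15,963.1058 / 1,707.2042 = 9.35044 half-year periods = 4.67522 years.
Modified duration = D_Mac / (1 + y) = 4.67522 / 1.031 = 4.53464 years.

4.535 years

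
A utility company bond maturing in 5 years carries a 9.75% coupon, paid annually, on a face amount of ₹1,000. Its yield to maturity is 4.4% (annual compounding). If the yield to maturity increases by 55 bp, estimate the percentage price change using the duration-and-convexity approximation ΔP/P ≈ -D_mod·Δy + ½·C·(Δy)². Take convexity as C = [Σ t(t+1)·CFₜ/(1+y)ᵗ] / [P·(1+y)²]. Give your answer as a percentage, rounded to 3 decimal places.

With y = 0.044:
  t   CF        PV=CF/(1+0.044)^t    t·PV        t(t+1)·PV
  1        97.50        93.3908        93.3908         186.7816
  2        97.50        89.4548       178.9096         536.7288
  3        97.50        85.6847       257.0540       1,028.2160
  4        97.50        82.0734       328.2937       1,641.4687
  5     1,097.50       884.9160     4,424.5799      26,547.4793
  Σ                  1,235.5197     5,282.2280      29,940.6744
P = 1,235.5197; D_Mac = 4.27531 yrs; D_mod = 4.09512 yrs; C = 22.23366.
Duration effect: -4.09512 × (+0.0055) = -0.022523
Convexity effect: 0.5 × 22.23366 × (0.0055)² = +0.0003363
ΔP/P ≈ -0.022523 + 0.0003363 = -0.022187 = -2.2187%.

-2.219%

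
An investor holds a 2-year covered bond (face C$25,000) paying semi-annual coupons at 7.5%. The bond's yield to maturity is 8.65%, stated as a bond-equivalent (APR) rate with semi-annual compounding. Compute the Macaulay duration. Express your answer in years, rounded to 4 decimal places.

1.8929 years

Periodic yield y = 0.04325. Discount each cash flow and weight by its period:
  t   CF        PV=CF/(1+0.04325)^t    t·PV
  1       937.50       898.6341       898.6341
  2       937.50       861.3794     1,722.7588
  3       937.50       825.6692     2,477.0077
  4    25,937.50    21,896.4919    87,585.9675
  Σ                 24,482.1746    92,684.3681
Price P = Σ PV = 24,482.1746.
Macaulay duration = Σ(t·PV) / P = 92,684.3681 / 24,482.1746 = 3.78579 half-year periods.
In years: 3.78579 / 2 = 1.89289 years.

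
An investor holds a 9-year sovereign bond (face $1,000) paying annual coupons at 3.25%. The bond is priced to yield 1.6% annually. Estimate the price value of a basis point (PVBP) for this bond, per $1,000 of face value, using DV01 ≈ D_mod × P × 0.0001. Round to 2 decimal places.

$0.90

Periodic yield y = 0.016.
  t   CF        PV=CF/(1+0.016)^t    t·PV
  1        32.50        31.9882        31.9882
  2        32.50        31.4844        62.9689
  3        32.50        30.9886        92.9659
  4        32.50        30.5006       122.0024
  5        32.50        30.0203       150.1014
  6        32.50        29.5475       177.2852
  7        32.50        29.0822       203.5755
  8        32.50        28.6242       228.9938
  9     1,032.50       895.0487     8,055.4387
  Σ                  1,137.2848     9,125.3199
P = 1,137.2848; D_Mac = 8.02378 yrs; D_mod = 7.89742 yrs.
DV01 ≈ 7.89742 × 1,137.2848 × 0.0001 = 0.898161.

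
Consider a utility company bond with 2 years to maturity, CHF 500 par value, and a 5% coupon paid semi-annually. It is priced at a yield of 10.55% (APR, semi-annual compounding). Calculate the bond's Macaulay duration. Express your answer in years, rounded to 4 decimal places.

1.9236 years

Periodic yield y = 0.05275. Discount each cash flow and weight by its period:
  t   CF        PV=CF/(1+0.05275)^t    t·PV
  1        12.50        11.8737        11.8737
  2        12.50        11.2787        22.5574
  3        12.50        10.7136        32.1407
  4       512.50       417.2467     1,668.9866
  Σ                    451.1126     1,735.5584
Price P = Σ PV = 451.1126.
Macaulay duration = Σ(t·PV) / P = 1,735.5584 / 451.1126 = 3.84728 half-year periods.
In years: 3.84728 / 2 = 1.92364 years.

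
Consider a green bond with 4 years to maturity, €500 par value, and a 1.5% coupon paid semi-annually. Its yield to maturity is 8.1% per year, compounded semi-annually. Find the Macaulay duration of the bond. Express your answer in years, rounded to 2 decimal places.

Periodic yield y = 0.0405. Discount each cash flow and weight by its period:
  t   CF        PV=CF/(1+0.0405)^t    t·PV
  1         3.75         3.6040         3.6040
  2         3.75         3.4638         6.9275
  3         3.75         3.3289         9.9868
  4         3.75         3.1994        12.7974
  5         3.75         3.0748        15.3741
  6         3.75         2.9551        17.7309
  7         3.75         2.8401        19.8808
  8       503.75       366.6725     2,933.3803
  Σ                    389.1387     3,019.6819
Price P = Σ PV = 389.1387.
Macaulay duration = Σ(t·PV) / P = 3,019.6819 / 389.1387 = 7.75991 half-year periods.
In years: 7.75991 / 2 = 3.87996 years.

3.88 years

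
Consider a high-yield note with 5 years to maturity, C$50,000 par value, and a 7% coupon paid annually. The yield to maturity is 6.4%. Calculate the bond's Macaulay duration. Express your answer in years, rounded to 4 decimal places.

4.3956 years

Periodic yield y = 0.064. Discount each cash flow and weight by its year:
  t   CF        PV=CF/(1+0.064)^t    t·PV
  1     3,500.00     3,289.4737     3,289.4737
  2     3,500.00     3,091.6106     6,183.2212
  3     3,500.00     2,905.6491     8,716.9472
  4     3,500.00     2,730.8732    10,923.4927
  5    53,500.00    39,232.4692   196,162.3459
  Σ                 51,250.0757   225,275.4807
Price P = Σ PV = 51,250.0757.
Macaulay duration = Σ(t·PV) / P = 225,275.4807 / 51,250.0757 = 4.39561 years.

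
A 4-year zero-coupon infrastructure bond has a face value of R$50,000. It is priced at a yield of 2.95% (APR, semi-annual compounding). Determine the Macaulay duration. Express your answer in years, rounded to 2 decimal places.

4.00 years

A zero-coupon bond has a single cash flow at maturity, so its Macaulay duration equals its maturity: 4 years.
(Equivalently: 8 semi-annual periods ÷ 2 = 4 years.)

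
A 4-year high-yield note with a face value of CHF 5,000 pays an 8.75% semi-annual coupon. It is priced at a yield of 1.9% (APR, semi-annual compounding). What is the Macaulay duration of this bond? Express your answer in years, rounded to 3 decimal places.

Periodic yield y = 0.0095. Discount each cash flow and weight by its period:
  t   CF        PV=CF/(1+0.0095)^t    t·PV
  1       218.75       216.6914       216.6914
  2       218.75       214.6522       429.3045
  3       218.75       212.6322       637.8967
  4       218.75       210.6312       842.5249
  5       218.75       208.6491     1,043.2453
  6       218.75       206.6856     1,240.1133
  7       218.75       204.7405     1,433.1836
  8     5,218.75     4,838.5575    38,708.4600
  Σ                  6,313.2398    44,551.4198
Price P = Σ PV = 6,313.2398.
Macaulay duration = Σ(t·PV) / P = 44,551.4198 / 6,313.2398 = 7.05682 half-year periods.
In years: 7.05682 / 2 = 3.52841 years.

3.528 years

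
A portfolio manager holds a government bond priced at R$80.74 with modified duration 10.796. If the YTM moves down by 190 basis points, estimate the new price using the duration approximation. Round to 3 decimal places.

R$97.302

Duration approximation: ΔP/P ≈ -D_mod · Δy = -10.796 × (-0.019) = +0.205124.
New price ≈ 80.74 × (1 + 0.205124) = 97.30171176.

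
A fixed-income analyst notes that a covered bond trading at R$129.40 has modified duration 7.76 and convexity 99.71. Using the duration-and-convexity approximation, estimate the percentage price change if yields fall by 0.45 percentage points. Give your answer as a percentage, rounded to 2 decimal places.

+3.59%

Duration effect: -D_mod·Δy = -7.76 × (-0.0045) = +0.034920
Convexity effect: ½·C·(Δy)² = 0.5 × 99.71 × (-0.0045)² = +0.00100956375
ΔP/P ≈ +0.034920 + 0.00100956375 = +0.03592956375
= +3.592956375%.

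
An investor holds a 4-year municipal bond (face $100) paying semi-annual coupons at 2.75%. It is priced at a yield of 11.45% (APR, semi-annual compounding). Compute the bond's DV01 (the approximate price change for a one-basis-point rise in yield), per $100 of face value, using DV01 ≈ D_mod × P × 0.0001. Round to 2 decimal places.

Periodic yield y = 0.05725.
  t   CF        PV=CF/(1+0.05725)^t    t·PV
  1        1.375         1.3005         1.3005
  2        1.375         1.2301         2.4602
  3        1.375         1.1635         3.4905
  4        1.375         1.1005         4.4020
  5        1.375         1.0409         5.2046
  6        1.375         0.9845         5.9073
  7        1.375         0.9312         6.5186
  8      101.375        64.9396       519.5165
  Σ                     72.6909       548.8003
P = 72.6909; D_Mac = 7.54978 half-year periods = 3.77489 yrs; D_mod = 3.57048 yrs.
DV01 ≈ 3.57048 × 72.6909 × 0.0001 = 0.025954.

$0.03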